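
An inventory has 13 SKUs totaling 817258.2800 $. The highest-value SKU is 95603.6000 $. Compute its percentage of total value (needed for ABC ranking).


Top item = 95603.6000
Total = 817258.2800
Percentage = 95603.6000 / 817258.2800 * 100 = 11.6981

11.6981%


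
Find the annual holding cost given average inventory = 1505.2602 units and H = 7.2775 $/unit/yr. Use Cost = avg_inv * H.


Cost = 1505.2602 * 7.2775 = 10954.5311

10954.5311 $/yr


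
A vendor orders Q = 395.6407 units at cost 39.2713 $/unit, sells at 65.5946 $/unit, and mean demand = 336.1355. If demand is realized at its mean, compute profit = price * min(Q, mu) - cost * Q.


Sales at mu = min(395.6407, 336.1355) = 336.1355
Revenue = 65.5946 * 336.1355 = 22048.6737
Total cost = 39.2713 * 395.6407 = 15537.3246
Profit = 22048.6737 - 15537.3246 = 6511.3490

6511.3490 $


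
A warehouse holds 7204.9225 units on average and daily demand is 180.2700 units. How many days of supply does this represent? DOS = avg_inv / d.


DOS = 7204.9225 / 180.2700 = 39.9674

39.9674 days


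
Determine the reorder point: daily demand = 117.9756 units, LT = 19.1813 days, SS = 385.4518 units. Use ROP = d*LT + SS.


d*LT = 117.9756 * 19.1813 = 2262.9254
ROP = 2262.9254 + 385.4518 = 2648.3772

2648.3772 units


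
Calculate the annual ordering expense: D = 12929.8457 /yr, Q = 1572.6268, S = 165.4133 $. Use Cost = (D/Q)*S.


Number of orders = D/Q = 8.2218
Cost = 8.2218 * 165.4133 = 1359.9975

1359.9975 $/yr


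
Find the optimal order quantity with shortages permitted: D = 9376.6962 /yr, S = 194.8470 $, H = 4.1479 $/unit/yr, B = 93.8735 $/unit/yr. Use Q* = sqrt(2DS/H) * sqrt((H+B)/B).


sqrt(2DS/H) = 938.5829
sqrt((H+B)/B) = 1.0219
Q* = 938.5829 * 1.0219 = 959.0949

959.0949 units


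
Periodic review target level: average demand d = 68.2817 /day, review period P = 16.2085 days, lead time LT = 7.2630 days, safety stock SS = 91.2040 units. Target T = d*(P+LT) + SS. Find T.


P + LT = 23.4715
d*(P+LT) = 68.2817 * 23.4715 = 1602.6739
T = 1602.6739 + 91.2040 = 1693.8779

1693.8779 units


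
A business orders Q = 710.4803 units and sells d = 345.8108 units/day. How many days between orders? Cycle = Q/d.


Cycle = 710.4803 / 345.8108 = 2.0545

2.0545 days


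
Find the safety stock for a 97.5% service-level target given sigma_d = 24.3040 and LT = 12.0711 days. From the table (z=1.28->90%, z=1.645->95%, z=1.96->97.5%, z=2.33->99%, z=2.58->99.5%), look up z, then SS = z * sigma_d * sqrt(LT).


From the table, SL = 97.5% corresponds to z = 1.96
sqrt(LT) = sqrt(12.0711) = 3.4743
SS = 1.96 * 24.3040 * 3.4743 = 165.5035

165.5035 units


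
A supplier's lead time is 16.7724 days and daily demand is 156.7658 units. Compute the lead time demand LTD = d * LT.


LTD = 156.7658 * 16.7724 = 2629.3387

2629.3387 units


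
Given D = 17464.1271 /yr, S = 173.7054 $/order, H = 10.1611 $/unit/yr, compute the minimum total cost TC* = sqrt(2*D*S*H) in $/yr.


2*D*S*H = 61649693.8389
TC* = sqrt(61649693.8389) = 7851.7319

7851.7319 $/yr


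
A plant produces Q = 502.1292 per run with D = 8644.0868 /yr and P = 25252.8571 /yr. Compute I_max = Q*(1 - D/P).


D/P = 0.3423
1 - D/P = 0.6577
I_max = 502.1292 * 0.6577 = 330.2497

330.2497 units


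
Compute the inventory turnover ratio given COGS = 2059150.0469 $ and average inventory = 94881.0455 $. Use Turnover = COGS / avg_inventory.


Turnover = 2059150.0469 / 94881.0455 = 21.7024

21.7024


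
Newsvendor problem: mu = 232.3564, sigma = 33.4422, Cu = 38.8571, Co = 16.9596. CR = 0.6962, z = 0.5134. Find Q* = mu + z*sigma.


CR = Cu/(Cu+Co) = 38.8571/(38.8571+16.9596) = 0.6962
z = 0.5134
Q* = 232.3564 + 0.5134 * 33.4422 = 249.5256

249.5256 units


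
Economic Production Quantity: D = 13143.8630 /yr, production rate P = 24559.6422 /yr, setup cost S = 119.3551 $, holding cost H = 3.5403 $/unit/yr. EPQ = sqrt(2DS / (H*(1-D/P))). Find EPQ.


1 - D/P = 1 - 0.5352 = 0.4648
H*(1-D/P) = 1.6456
2DS = 3137574.1655
EPQ = sqrt(1906647.5097) = 1380.8141

1380.8141 units


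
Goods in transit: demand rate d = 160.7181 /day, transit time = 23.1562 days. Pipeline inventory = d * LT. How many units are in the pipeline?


Pipeline = 160.7181 * 23.1562 = 3721.6205

3721.6205 units


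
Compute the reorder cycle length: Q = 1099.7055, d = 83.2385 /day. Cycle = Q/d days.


Cycle = 1099.7055 / 83.2385 = 13.2115

13.2115 days


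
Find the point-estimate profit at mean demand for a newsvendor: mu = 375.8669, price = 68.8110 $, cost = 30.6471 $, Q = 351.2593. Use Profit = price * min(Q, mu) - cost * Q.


Sales at mu = min(351.2593, 375.8669) = 351.2593
Revenue = 68.8110 * 351.2593 = 24170.5037
Total cost = 30.6471 * 351.2593 = 10765.0789
Profit = 24170.5037 - 10765.0789 = 13405.4248

13405.4248 $


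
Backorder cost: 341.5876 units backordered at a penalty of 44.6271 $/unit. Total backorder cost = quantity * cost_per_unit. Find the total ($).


Total = 341.5876 * 44.6271 = 15244.0640

15244.0640 $


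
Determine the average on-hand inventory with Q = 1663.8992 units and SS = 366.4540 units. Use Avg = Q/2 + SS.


Q/2 = 831.9496
Avg = 831.9496 + 366.4540 = 1198.4036

1198.4036 units


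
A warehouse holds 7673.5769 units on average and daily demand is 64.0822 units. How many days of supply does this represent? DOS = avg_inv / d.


DOS = 7673.5769 / 64.0822 = 119.7458

119.7458 days


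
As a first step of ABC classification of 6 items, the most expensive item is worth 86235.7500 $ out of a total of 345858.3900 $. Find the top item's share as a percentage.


Top item = 86235.7500
Total = 345858.3900
Percentage = 86235.7500 / 345858.3900 * 100 = 24.9338

24.9338%


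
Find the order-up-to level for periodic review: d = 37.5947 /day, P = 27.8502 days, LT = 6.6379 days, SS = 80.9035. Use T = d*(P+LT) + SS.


P + LT = 34.4881
d*(P+LT) = 37.5947 * 34.4881 = 1296.5698
T = 1296.5698 + 80.9035 = 1377.4733

1377.4733 units


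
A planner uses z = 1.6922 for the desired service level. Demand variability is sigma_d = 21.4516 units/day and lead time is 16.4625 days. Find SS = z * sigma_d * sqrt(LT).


sqrt(LT) = sqrt(16.4625) = 4.0574
SS = 1.6922 * 21.4516 * 4.0574 = 147.2853

147.2853 units


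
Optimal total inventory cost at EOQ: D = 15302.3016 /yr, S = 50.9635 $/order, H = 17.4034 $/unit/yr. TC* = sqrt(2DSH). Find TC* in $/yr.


2*D*S*H = 27144390.9364
TC* = sqrt(27144390.9364) = 5210.0279

5210.0279 $/yr


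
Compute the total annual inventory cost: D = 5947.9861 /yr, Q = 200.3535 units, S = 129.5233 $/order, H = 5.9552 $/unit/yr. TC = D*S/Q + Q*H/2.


Ordering cost = D*S/Q = 3845.2175
Holding cost = Q*H/2 = 596.5726
TC = 3845.2175 + 596.5726 = 4441.7901

4441.7901 $/yr


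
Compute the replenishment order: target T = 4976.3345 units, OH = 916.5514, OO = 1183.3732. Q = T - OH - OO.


Inventory position = OH + OO = 916.5514 + 1183.3732 = 2099.9246
Q = 4976.3345 - 2099.9246 = 2876.4099

2876.4099 units


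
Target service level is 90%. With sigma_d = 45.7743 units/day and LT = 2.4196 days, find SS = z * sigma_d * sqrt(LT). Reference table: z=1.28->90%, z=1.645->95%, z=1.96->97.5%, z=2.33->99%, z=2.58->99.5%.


From the table, SL = 90% corresponds to z = 1.28
sqrt(LT) = sqrt(2.4196) = 1.5555
SS = 1.28 * 45.7743 * 1.5555 = 91.1388

91.1388 units


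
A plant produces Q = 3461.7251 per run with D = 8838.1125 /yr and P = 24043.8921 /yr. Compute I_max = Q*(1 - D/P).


D/P = 0.3676
1 - D/P = 0.6324
I_max = 3461.7251 * 0.6324 = 2189.2557

2189.2557 units


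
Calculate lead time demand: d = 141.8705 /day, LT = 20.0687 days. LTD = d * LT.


LTD = 141.8705 * 20.0687 = 2847.1565

2847.1565 units


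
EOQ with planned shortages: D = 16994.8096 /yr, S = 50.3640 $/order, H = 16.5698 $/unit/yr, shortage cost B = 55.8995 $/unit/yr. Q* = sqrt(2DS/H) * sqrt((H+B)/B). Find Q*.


sqrt(2DS/H) = 321.4213
sqrt((H+B)/B) = 1.1386
Q* = 321.4213 * 1.1386 = 365.9719

365.9719 units


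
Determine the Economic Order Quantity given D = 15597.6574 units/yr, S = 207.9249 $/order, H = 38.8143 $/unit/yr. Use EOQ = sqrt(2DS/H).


2*D*S = 2 * 15597.6574 * 207.9249 = 6486282.7103
2*D*S/H = 167110.6451
EOQ = sqrt(167110.6451) = 408.7917

408.7917 units


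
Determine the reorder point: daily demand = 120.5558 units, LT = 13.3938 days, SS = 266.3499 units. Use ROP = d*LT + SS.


d*LT = 120.5558 * 13.3938 = 1614.7003
ROP = 1614.7003 + 266.3499 = 1881.0502

1881.0502 units


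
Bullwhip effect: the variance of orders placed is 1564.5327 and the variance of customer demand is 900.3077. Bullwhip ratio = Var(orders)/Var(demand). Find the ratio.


BW = 1564.5327 / 900.3077 = 1.7378

1.7378


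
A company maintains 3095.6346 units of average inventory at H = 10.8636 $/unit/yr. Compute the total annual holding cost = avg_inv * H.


Cost = 3095.6346 * 10.8636 = 33629.7360

33629.7360 $/yr


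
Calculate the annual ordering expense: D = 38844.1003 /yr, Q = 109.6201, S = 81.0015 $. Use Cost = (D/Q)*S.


Number of orders = D/Q = 354.3520
Cost = 354.3520 * 81.0015 = 28703.0425

28703.0425 $/yr


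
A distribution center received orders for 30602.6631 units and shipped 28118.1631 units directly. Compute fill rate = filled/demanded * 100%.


FR = 28118.1631 / 30602.6631 * 100 = 91.8814

91.8814%


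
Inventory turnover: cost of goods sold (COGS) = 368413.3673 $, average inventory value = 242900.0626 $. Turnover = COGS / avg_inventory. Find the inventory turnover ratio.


Turnover = 368413.3673 / 242900.0626 = 1.5167

1.5167


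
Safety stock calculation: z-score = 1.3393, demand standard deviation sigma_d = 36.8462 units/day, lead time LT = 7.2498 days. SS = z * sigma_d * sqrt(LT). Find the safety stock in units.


sqrt(LT) = sqrt(7.2498) = 2.6925
SS = 1.3393 * 36.8462 * 2.6925 = 132.8720

132.8720 units


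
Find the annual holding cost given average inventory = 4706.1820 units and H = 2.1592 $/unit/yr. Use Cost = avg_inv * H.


Cost = 4706.1820 * 2.1592 = 10161.5882

10161.5882 $/yr


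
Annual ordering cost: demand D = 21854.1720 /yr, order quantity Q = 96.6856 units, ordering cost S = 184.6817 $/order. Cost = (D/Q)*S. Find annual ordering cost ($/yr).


Number of orders = D/Q = 226.0334
Cost = 226.0334 * 184.6817 = 41744.2270

41744.2270 $/yr


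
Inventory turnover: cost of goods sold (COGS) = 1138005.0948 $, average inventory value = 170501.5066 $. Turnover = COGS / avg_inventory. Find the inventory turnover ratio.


Turnover = 1138005.0948 / 170501.5066 = 6.6745

6.6745


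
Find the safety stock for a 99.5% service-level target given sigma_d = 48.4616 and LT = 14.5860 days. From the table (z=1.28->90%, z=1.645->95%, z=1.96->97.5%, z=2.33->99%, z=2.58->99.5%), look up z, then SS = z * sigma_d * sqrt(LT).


From the table, SL = 99.5% corresponds to z = 2.58
sqrt(LT) = sqrt(14.5860) = 3.8192
SS = 2.58 * 48.4616 * 3.8192 = 477.5134

477.5134 units


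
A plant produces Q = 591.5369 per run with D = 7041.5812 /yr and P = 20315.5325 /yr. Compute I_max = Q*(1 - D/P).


D/P = 0.3466
1 - D/P = 0.6534
I_max = 591.5369 * 0.6534 = 386.5039

386.5039 units


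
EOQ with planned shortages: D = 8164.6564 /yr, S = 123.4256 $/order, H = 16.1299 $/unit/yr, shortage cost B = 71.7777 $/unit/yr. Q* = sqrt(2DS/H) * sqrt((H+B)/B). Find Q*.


sqrt(2DS/H) = 353.4848
sqrt((H+B)/B) = 1.1067
Q* = 353.4848 * 1.1067 = 391.1913

391.1913 units


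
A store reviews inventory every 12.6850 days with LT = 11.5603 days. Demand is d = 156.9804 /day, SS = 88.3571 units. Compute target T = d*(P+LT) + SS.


P + LT = 24.2453
d*(P+LT) = 156.9804 * 24.2453 = 3806.0369
T = 3806.0369 + 88.3571 = 3894.3940

3894.3940 units


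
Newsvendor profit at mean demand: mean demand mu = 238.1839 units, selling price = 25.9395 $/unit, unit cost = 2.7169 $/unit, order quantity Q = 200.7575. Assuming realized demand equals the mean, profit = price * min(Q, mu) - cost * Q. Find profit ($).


Sales at mu = min(200.7575, 238.1839) = 200.7575
Revenue = 25.9395 * 200.7575 = 5207.5492
Total cost = 2.7169 * 200.7575 = 545.4381
Profit = 5207.5492 - 545.4381 = 4662.1111

4662.1111 $


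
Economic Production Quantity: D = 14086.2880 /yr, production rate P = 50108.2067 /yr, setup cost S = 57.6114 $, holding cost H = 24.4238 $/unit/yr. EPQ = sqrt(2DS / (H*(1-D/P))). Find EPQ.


1 - D/P = 1 - 0.2811 = 0.7189
H*(1-D/P) = 17.5578
2DS = 1623061.5450
EPQ = sqrt(92440.8163) = 304.0408

304.0408 units


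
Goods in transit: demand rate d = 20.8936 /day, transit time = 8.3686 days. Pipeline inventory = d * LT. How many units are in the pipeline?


Pipeline = 20.8936 * 8.3686 = 174.8502

174.8502 units


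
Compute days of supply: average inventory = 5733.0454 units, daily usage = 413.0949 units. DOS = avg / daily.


DOS = 5733.0454 / 413.0949 = 13.8783

13.8783 days


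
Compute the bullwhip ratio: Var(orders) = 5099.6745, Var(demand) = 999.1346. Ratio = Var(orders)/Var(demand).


BW = 5099.6745 / 999.1346 = 5.1041

5.1041


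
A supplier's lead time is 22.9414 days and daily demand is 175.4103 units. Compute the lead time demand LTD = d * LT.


LTD = 175.4103 * 22.9414 = 4024.1579

4024.1579 units


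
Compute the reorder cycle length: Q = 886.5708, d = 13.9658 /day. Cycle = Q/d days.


Cycle = 886.5708 / 13.9658 = 63.4816

63.4816 days


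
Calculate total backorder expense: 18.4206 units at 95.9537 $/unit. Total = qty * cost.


Total = 18.4206 * 95.9537 = 1767.5247

1767.5247 $


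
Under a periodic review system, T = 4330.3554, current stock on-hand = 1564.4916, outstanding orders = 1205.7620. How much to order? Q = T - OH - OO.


Inventory position = OH + OO = 1564.4916 + 1205.7620 = 2770.2536
Q = 4330.3554 - 2770.2536 = 1560.1018

1560.1018 units


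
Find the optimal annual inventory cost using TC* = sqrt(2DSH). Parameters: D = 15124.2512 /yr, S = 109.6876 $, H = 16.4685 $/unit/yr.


2*D*S*H = 54640599.5281
TC* = sqrt(54640599.5281) = 7391.9280

7391.9280 $/yr


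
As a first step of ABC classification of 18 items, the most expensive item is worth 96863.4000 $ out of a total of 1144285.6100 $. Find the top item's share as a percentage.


Top item = 96863.4000
Total = 1144285.6100
Percentage = 96863.4000 / 1144285.6100 * 100 = 8.4650

8.4650%


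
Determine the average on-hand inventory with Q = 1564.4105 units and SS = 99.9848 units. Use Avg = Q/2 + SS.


Q/2 = 782.2052
Avg = 782.2052 + 99.9848 = 882.1900

882.1900 units


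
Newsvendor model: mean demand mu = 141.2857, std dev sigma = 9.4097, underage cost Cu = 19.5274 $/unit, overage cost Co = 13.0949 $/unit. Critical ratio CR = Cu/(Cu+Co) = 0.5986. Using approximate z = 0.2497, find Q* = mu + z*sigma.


CR = Cu/(Cu+Co) = 19.5274/(19.5274+13.0949) = 0.5986
z = 0.2497
Q* = 141.2857 + 0.2497 * 9.4097 = 143.6353

143.6353 units


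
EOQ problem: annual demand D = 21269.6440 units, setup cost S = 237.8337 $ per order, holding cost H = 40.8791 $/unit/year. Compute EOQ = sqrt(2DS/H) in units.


2*D*S = 2 * 21269.6440 * 237.8337 = 10117276.2604
2*D*S/H = 247492.6371
EOQ = sqrt(247492.6371) = 497.4863

497.4863 units


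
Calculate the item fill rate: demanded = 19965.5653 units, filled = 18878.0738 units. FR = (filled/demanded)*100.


FR = 18878.0738 / 19965.5653 * 100 = 94.5532

94.5532%


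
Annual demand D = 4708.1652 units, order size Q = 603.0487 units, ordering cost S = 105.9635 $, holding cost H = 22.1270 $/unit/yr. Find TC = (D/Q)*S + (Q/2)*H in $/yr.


Ordering cost = D*S/Q = 827.2859
Holding cost = Q*H/2 = 6671.8293
TC = 827.2859 + 6671.8293 = 7499.1152

7499.1152 $/yr


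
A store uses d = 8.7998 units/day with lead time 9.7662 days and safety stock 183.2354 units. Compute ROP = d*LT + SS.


d*LT = 8.7998 * 9.7662 = 85.9406
ROP = 85.9406 + 183.2354 = 269.1760

269.1760 units


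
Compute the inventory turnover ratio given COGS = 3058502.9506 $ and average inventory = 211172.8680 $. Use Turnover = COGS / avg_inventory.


Turnover = 3058502.9506 / 211172.8680 = 14.4834

14.4834


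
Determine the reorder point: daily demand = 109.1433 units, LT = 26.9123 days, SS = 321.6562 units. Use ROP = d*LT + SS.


d*LT = 109.1433 * 26.9123 = 2937.2972
ROP = 2937.2972 + 321.6562 = 3258.9534

3258.9534 units


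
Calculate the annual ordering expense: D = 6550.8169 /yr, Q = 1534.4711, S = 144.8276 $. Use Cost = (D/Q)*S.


Number of orders = D/Q = 4.2691
Cost = 4.2691 * 144.8276 = 618.2841

618.2841 $/yr


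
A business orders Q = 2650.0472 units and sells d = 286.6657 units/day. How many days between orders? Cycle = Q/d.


Cycle = 2650.0472 / 286.6657 = 9.2444

9.2444 days


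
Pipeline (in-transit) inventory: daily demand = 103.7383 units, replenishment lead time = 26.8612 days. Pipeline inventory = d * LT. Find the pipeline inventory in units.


Pipeline = 103.7383 * 26.8612 = 2786.5352

2786.5352 units


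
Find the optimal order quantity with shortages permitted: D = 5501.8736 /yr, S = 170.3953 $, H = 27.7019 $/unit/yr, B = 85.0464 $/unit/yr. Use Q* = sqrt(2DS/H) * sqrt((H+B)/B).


sqrt(2DS/H) = 260.1623
sqrt((H+B)/B) = 1.1514
Q* = 260.1623 * 1.1514 = 299.5514

299.5514 units


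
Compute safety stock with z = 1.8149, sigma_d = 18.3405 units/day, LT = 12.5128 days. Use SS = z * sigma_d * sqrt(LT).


sqrt(LT) = sqrt(12.5128) = 3.5373
SS = 1.8149 * 18.3405 * 3.5373 = 117.7446

117.7446 units


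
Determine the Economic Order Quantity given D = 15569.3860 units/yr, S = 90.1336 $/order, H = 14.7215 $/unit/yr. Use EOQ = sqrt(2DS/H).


2*D*S = 2 * 15569.3860 * 90.1336 = 2806649.6199
2*D*S/H = 190649.7042
EOQ = sqrt(190649.7042) = 436.6345

436.6345 units


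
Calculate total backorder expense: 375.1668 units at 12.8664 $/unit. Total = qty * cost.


Total = 375.1668 * 12.8664 = 4827.0461

4827.0461 $


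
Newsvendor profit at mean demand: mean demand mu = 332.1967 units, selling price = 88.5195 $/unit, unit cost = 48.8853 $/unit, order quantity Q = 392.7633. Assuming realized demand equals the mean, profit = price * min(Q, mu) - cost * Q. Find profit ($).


Sales at mu = min(392.7633, 332.1967) = 332.1967
Revenue = 88.5195 * 332.1967 = 29405.8858
Total cost = 48.8853 * 392.7633 = 19200.3517
Profit = 29405.8858 - 19200.3517 = 10205.5340

10205.5340 $


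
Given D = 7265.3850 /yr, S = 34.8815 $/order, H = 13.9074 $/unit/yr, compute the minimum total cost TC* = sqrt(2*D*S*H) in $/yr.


2*D*S*H = 7049035.9746
TC* = sqrt(7049035.9746) = 2655.0021

2655.0021 $/yr


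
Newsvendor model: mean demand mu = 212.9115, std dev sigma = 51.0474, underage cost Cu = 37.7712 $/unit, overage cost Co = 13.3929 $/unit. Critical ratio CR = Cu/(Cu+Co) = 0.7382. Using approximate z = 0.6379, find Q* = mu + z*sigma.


CR = Cu/(Cu+Co) = 37.7712/(37.7712+13.3929) = 0.7382
z = 0.6379
Q* = 212.9115 + 0.6379 * 51.0474 = 245.4746

245.4746 units


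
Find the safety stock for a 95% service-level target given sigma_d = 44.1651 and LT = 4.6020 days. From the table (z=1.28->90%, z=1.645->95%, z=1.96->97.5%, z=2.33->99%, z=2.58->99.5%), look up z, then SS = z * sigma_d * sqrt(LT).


From the table, SL = 95% corresponds to z = 1.645
sqrt(LT) = sqrt(4.6020) = 2.1452
SS = 1.645 * 44.1651 * 2.1452 = 155.8542

155.8542 units


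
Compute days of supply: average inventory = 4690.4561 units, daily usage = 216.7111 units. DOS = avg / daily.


DOS = 4690.4561 / 216.7111 = 21.6438

21.6438 days


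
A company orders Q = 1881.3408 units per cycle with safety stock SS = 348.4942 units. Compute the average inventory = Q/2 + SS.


Q/2 = 940.6704
Avg = 940.6704 + 348.4942 = 1289.1646

1289.1646 units


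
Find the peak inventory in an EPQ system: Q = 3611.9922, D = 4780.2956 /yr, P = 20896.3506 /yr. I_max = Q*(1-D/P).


D/P = 0.2288
1 - D/P = 0.7712
I_max = 3611.9922 * 0.7712 = 2785.7048

2785.7048 units


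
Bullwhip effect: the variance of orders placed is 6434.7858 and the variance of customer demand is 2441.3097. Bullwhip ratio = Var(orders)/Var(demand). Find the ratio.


BW = 6434.7858 / 2441.3097 = 2.6358

2.6358


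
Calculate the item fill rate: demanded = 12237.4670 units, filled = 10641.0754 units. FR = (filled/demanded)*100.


FR = 10641.0754 / 12237.4670 * 100 = 86.9549

86.9549%


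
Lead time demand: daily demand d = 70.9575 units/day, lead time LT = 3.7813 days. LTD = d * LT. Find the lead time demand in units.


LTD = 70.9575 * 3.7813 = 268.3116

268.3116 units


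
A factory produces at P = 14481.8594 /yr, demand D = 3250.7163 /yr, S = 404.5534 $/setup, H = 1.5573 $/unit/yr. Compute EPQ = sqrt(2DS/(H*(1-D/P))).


1 - D/P = 1 - 0.2245 = 0.7755
H*(1-D/P) = 1.2077
2DS = 2630176.6632
EPQ = sqrt(2177774.9722) = 1475.7286

1475.7286 units


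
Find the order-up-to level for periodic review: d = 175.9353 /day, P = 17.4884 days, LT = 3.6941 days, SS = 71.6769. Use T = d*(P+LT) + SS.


P + LT = 21.1825
d*(P+LT) = 175.9353 * 21.1825 = 3726.7495
T = 3726.7495 + 71.6769 = 3798.4264

3798.4264 units


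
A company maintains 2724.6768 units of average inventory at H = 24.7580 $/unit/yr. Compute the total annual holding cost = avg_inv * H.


Cost = 2724.6768 * 24.7580 = 67457.5482

67457.5482 $/yr


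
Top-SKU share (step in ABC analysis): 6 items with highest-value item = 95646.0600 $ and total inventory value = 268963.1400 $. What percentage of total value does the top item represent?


Top item = 95646.0600
Total = 268963.1400
Percentage = 95646.0600 / 268963.1400 * 100 = 35.5610

35.5610%


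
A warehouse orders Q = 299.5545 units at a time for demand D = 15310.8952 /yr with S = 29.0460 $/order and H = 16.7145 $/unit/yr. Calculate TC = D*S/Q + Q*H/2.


Ordering cost = D*S/Q = 1484.6055
Holding cost = Q*H/2 = 2503.4518
TC = 1484.6055 + 2503.4518 = 3988.0574

3988.0574 $/yr


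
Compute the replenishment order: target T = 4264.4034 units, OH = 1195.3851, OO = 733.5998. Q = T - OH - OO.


Inventory position = OH + OO = 1195.3851 + 733.5998 = 1928.9849
Q = 4264.4034 - 1928.9849 = 2335.4185

2335.4185 units


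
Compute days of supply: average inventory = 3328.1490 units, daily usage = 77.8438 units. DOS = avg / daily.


DOS = 3328.1490 / 77.8438 = 42.7542

42.7542 days


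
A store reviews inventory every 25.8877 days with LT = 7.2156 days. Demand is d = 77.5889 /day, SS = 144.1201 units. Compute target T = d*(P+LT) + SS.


P + LT = 33.1033
d*(P+LT) = 77.5889 * 33.1033 = 2568.4486
T = 2568.4486 + 144.1201 = 2712.5687

2712.5687 units


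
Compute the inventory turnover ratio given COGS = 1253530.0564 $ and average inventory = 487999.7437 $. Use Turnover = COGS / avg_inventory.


Turnover = 1253530.0564 / 487999.7437 = 2.5687

2.5687


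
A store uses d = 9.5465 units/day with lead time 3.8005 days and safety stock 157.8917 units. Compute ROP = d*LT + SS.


d*LT = 9.5465 * 3.8005 = 36.2815
ROP = 36.2815 + 157.8917 = 194.1732

194.1732 units


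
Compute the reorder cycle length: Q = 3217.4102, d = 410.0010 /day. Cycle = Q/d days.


Cycle = 3217.4102 / 410.0010 = 7.8473

7.8473 days


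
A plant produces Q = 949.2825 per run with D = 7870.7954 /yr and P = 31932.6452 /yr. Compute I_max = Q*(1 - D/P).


D/P = 0.2465
1 - D/P = 0.7535
I_max = 949.2825 * 0.7535 = 715.3022

715.3022 units


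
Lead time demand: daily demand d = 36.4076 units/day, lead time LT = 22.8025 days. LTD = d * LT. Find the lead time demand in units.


LTD = 36.4076 * 22.8025 = 830.1843

830.1843 units


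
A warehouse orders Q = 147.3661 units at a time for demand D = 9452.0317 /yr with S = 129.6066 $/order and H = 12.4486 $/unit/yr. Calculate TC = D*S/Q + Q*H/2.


Ordering cost = D*S/Q = 8312.9410
Holding cost = Q*H/2 = 917.2508
TC = 8312.9410 + 917.2508 = 9230.1918

9230.1918 $/yr


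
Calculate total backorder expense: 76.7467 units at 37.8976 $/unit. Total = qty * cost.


Total = 76.7467 * 37.8976 = 2908.5157

2908.5157 $


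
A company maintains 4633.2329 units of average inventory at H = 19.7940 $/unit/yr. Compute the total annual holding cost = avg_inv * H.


Cost = 4633.2329 * 19.7940 = 91710.2120

91710.2120 $/yr


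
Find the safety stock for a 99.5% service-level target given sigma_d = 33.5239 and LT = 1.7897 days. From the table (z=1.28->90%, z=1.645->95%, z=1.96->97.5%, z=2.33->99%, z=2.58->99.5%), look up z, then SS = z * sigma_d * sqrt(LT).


From the table, SL = 99.5% corresponds to z = 2.58
sqrt(LT) = sqrt(1.7897) = 1.3378
SS = 2.58 * 33.5239 * 1.3378 = 115.7083

115.7083 units


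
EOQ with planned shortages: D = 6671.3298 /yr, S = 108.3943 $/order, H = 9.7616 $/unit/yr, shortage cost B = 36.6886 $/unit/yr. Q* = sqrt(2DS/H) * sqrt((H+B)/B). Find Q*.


sqrt(2DS/H) = 384.9142
sqrt((H+B)/B) = 1.1252
Q* = 384.9142 * 1.1252 = 433.1040

433.1040 units


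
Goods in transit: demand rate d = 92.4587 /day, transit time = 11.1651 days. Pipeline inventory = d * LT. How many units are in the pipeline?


Pipeline = 92.4587 * 11.1651 = 1032.3106

1032.3106 units


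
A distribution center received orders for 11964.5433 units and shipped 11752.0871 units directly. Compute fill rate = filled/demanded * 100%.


FR = 11752.0871 / 11964.5433 * 100 = 98.2243

98.2243%


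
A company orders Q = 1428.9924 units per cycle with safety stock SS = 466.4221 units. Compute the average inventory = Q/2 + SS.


Q/2 = 714.4962
Avg = 714.4962 + 466.4221 = 1180.9183

1180.9183 units


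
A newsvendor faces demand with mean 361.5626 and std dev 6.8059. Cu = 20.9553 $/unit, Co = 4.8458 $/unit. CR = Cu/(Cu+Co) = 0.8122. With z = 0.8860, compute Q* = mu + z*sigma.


CR = Cu/(Cu+Co) = 20.9553/(20.9553+4.8458) = 0.8122
z = 0.8860
Q* = 361.5626 + 0.8860 * 6.8059 = 367.5926

367.5926 units


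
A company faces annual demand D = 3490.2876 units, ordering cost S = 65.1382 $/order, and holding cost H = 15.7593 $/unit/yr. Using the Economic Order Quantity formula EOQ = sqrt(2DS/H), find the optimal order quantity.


2*D*S = 2 * 3490.2876 * 65.1382 = 454702.1035
2*D*S/H = 28852.9379
EOQ = sqrt(28852.9379) = 169.8615

169.8615 units


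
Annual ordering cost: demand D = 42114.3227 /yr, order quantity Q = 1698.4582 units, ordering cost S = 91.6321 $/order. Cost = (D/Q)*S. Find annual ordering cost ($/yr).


Number of orders = D/Q = 24.7956
Cost = 24.7956 * 91.6321 = 2272.0747

2272.0747 $/yr


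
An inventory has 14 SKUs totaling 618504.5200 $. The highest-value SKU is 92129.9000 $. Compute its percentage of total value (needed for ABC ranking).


Top item = 92129.9000
Total = 618504.5200
Percentage = 92129.9000 / 618504.5200 * 100 = 14.8956

14.8956%


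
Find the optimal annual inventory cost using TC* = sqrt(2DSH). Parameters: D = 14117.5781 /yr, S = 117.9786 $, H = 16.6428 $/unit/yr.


2*D*S*H = 55439566.6794
TC* = sqrt(55439566.6794) = 7445.7751

7445.7751 $/yr


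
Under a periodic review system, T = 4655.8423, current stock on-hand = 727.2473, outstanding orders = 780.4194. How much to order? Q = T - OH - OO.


Inventory position = OH + OO = 727.2473 + 780.4194 = 1507.6667
Q = 4655.8423 - 1507.6667 = 3148.1756

3148.1756 units


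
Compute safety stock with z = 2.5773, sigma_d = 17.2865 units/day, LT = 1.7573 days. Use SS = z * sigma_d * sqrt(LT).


sqrt(LT) = sqrt(1.7573) = 1.3256
SS = 2.5773 * 17.2865 * 1.3256 = 59.0602

59.0602 units


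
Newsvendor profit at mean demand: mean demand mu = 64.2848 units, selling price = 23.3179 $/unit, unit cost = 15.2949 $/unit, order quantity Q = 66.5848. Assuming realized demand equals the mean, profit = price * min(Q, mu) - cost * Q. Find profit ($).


Sales at mu = min(66.5848, 64.2848) = 64.2848
Revenue = 23.3179 * 64.2848 = 1498.9865
Total cost = 15.2949 * 66.5848 = 1018.4079
Profit = 1498.9865 - 1018.4079 = 480.5787

480.5787 $


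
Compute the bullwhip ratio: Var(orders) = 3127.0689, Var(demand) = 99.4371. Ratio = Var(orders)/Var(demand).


BW = 3127.0689 / 99.4371 = 31.4477

31.4477


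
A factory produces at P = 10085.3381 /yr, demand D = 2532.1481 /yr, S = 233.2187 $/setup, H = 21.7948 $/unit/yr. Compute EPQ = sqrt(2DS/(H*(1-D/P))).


1 - D/P = 1 - 0.2511 = 0.7489
H*(1-D/P) = 16.3227
2DS = 1181088.5762
EPQ = sqrt(72358.5130) = 268.9954

268.9954 units


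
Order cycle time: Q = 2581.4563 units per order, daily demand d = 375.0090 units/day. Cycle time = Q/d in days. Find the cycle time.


Cycle = 2581.4563 / 375.0090 = 6.8837

6.8837 days


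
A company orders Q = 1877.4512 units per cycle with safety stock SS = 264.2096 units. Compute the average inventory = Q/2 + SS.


Q/2 = 938.7256
Avg = 938.7256 + 264.2096 = 1202.9352

1202.9352 units


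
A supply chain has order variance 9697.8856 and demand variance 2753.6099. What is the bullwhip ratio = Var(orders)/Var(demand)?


BW = 9697.8856 / 2753.6099 = 3.5219

3.5219


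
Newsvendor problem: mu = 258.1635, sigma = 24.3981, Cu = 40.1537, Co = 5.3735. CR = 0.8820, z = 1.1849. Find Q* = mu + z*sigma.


CR = Cu/(Cu+Co) = 40.1537/(40.1537+5.3735) = 0.8820
z = 1.1849
Q* = 258.1635 + 1.1849 * 24.3981 = 287.0728

287.0728 units


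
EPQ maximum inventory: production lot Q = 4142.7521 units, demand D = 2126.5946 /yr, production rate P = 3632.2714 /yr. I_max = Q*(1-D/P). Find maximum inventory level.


D/P = 0.5855
1 - D/P = 0.4145
I_max = 4142.7521 * 0.4145 = 1717.2851

1717.2851 units


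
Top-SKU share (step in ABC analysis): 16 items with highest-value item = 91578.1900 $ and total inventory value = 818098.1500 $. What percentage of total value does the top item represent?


Top item = 91578.1900
Total = 818098.1500
Percentage = 91578.1900 / 818098.1500 * 100 = 11.1940

11.1940%


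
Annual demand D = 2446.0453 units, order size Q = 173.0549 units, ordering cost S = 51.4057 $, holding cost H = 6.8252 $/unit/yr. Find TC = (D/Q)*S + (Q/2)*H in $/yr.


Ordering cost = D*S/Q = 726.5941
Holding cost = Q*H/2 = 590.5672
TC = 726.5941 + 590.5672 = 1317.1613

1317.1613 $/yr


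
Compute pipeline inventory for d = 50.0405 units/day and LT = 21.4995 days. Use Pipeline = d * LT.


Pipeline = 50.0405 * 21.4995 = 1075.8457

1075.8457 units


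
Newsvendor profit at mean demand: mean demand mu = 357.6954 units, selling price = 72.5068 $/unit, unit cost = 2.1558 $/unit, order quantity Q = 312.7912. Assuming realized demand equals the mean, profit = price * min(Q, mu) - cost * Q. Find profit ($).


Sales at mu = min(312.7912, 357.6954) = 312.7912
Revenue = 72.5068 * 312.7912 = 22679.4890
Total cost = 2.1558 * 312.7912 = 674.3153
Profit = 22679.4890 - 674.3153 = 22005.1737

22005.1737 $


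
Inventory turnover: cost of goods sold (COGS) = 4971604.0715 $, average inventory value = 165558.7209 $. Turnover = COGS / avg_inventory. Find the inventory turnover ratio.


Turnover = 4971604.0715 / 165558.7209 = 30.0292

30.0292


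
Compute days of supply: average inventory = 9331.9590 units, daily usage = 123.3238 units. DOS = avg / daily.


DOS = 9331.9590 / 123.3238 = 75.6704

75.6704 days


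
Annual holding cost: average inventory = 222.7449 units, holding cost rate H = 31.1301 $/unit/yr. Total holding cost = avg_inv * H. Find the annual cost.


Cost = 222.7449 * 31.1301 = 6934.0710

6934.0710 $/yr


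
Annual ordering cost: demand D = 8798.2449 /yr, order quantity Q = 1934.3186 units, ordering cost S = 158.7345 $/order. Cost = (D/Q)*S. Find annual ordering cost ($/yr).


Number of orders = D/Q = 4.5485
Cost = 4.5485 * 158.7345 = 722.0036

722.0036 $/yr


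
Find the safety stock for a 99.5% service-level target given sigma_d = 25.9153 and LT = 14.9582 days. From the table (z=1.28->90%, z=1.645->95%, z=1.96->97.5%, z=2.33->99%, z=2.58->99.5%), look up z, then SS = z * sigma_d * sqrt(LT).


From the table, SL = 99.5% corresponds to z = 2.58
sqrt(LT) = sqrt(14.9582) = 3.8676
SS = 2.58 * 25.9153 * 3.8676 = 258.5923

258.5923 units


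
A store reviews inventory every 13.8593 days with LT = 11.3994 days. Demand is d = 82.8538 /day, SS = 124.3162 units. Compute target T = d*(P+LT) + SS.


P + LT = 25.2587
d*(P+LT) = 82.8538 * 25.2587 = 2092.7793
T = 2092.7793 + 124.3162 = 2217.0955

2217.0955 units


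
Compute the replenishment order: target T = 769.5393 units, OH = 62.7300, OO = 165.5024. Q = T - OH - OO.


Inventory position = OH + OO = 62.7300 + 165.5024 = 228.2324
Q = 769.5393 - 228.2324 = 541.3069

541.3069 units


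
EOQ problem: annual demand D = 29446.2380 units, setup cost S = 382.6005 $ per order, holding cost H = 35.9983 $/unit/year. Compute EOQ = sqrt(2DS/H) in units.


2*D*S = 2 * 29446.2380 * 382.6005 = 22532290.7638
2*D*S/H = 625926.5233
EOQ = sqrt(625926.5233) = 791.1552

791.1552 units


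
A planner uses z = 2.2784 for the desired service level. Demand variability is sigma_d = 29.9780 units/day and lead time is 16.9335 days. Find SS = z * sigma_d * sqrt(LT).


sqrt(LT) = sqrt(16.9335) = 4.1150
SS = 2.2784 * 29.9780 * 4.1150 = 281.0645

281.0645 units


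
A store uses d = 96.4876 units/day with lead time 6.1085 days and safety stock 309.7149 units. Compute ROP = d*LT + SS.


d*LT = 96.4876 * 6.1085 = 589.3945
ROP = 589.3945 + 309.7149 = 899.1094

899.1094 units


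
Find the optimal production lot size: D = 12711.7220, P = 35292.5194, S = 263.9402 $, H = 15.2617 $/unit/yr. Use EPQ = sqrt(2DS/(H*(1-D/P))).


1 - D/P = 1 - 0.3602 = 0.6398
H*(1-D/P) = 9.7647
2DS = 6710268.8940
EPQ = sqrt(687195.6459) = 828.9726

828.9726 units


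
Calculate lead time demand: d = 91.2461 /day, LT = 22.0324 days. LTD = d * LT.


LTD = 91.2461 * 22.0324 = 2010.3706

2010.3706 units


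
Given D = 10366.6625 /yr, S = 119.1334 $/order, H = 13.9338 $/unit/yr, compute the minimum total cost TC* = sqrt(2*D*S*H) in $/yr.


2*D*S*H = 34416924.9224
TC* = sqrt(34416924.9224) = 5866.5940

5866.5940 $/yr


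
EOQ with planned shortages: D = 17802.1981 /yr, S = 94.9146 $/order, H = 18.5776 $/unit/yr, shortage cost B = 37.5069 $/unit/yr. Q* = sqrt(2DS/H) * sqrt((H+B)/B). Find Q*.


sqrt(2DS/H) = 426.5044
sqrt((H+B)/B) = 1.2228
Q* = 426.5044 * 1.2228 = 521.5421

521.5421 units


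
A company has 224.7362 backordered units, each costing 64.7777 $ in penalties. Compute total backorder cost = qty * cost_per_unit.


Total = 224.7362 * 64.7777 = 14557.8941

14557.8941 $


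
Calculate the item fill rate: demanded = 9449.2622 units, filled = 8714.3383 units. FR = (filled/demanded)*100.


FR = 8714.3383 / 9449.2622 * 100 = 92.2224

92.2224%


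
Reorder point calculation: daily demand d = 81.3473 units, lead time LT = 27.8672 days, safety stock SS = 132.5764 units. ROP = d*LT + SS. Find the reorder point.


d*LT = 81.3473 * 27.8672 = 2266.9215
ROP = 2266.9215 + 132.5764 = 2399.4979

2399.4979 units


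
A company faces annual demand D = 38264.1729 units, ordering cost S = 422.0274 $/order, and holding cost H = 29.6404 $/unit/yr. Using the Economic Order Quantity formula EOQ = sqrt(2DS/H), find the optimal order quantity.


2*D*S = 2 * 38264.1729 * 422.0274 = 32297058.8043
2*D*S/H = 1089629.6543
EOQ = sqrt(1089629.6543) = 1043.8533

1043.8533 units


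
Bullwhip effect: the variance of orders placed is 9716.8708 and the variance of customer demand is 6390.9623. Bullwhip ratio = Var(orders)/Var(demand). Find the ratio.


BW = 9716.8708 / 6390.9623 = 1.5204

1.5204


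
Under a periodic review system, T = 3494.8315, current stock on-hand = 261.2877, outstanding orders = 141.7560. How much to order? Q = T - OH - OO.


Inventory position = OH + OO = 261.2877 + 141.7560 = 403.0437
Q = 3494.8315 - 403.0437 = 3091.7878

3091.7878 units


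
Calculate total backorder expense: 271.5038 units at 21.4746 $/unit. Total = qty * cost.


Total = 271.5038 * 21.4746 = 5830.4355

5830.4355 $


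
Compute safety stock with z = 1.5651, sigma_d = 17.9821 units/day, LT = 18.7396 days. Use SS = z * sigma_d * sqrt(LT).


sqrt(LT) = sqrt(18.7396) = 4.3289
SS = 1.5651 * 17.9821 * 4.3289 = 121.8324

121.8324 units


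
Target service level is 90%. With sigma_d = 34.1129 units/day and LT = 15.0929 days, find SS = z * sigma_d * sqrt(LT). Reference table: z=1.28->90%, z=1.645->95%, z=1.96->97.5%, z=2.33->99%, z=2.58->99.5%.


From the table, SL = 90% corresponds to z = 1.28
sqrt(LT) = sqrt(15.0929) = 3.8850
SS = 1.28 * 34.1129 * 3.8850 = 169.6348

169.6348 units


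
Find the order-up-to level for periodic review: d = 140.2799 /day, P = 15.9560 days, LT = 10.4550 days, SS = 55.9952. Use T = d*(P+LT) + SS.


P + LT = 26.4110
d*(P+LT) = 140.2799 * 26.4110 = 3704.9324
T = 3704.9324 + 55.9952 = 3760.9276

3760.9276 units


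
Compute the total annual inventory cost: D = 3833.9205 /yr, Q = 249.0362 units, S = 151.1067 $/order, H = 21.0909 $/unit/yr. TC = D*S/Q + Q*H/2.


Ordering cost = D*S/Q = 2326.2926
Holding cost = Q*H/2 = 2626.1988
TC = 2326.2926 + 2626.1988 = 4952.4914

4952.4914 $/yr


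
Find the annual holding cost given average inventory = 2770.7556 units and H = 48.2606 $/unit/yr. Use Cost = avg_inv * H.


Cost = 2770.7556 * 48.2606 = 133718.3277

133718.3277 $/yr


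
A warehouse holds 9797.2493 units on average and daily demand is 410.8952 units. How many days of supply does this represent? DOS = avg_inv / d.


DOS = 9797.2493 / 410.8952 = 23.8437

23.8437 days


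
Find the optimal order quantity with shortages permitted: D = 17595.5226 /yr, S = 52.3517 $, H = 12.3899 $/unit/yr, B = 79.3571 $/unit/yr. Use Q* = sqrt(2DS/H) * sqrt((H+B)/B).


sqrt(2DS/H) = 385.6094
sqrt((H+B)/B) = 1.0752
Q* = 385.6094 * 1.0752 = 414.6204

414.6204 units


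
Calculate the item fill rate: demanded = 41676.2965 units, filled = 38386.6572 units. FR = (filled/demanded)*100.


FR = 38386.6572 / 41676.2965 * 100 = 92.1067

92.1067%


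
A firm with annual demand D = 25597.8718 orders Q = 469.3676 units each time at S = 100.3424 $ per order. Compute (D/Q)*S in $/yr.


Number of orders = D/Q = 54.5369
Cost = 54.5369 * 100.3424 = 5472.3673

5472.3673 $/yr


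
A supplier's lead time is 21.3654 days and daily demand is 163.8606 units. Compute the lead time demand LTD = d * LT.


LTD = 163.8606 * 21.3654 = 3500.9473

3500.9473 units


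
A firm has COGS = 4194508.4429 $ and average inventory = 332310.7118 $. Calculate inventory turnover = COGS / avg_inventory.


Turnover = 4194508.4429 / 332310.7118 = 12.6222

12.6222


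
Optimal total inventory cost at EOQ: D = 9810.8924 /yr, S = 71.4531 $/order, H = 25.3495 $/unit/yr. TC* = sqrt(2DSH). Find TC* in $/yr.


2*D*S*H = 35540945.8417
TC* = sqrt(35540945.8417) = 5961.6228

5961.6228 $/yr


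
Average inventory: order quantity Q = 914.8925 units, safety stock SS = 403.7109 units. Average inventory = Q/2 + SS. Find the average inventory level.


Q/2 = 457.4463
Avg = 457.4463 + 403.7109 = 861.1572

861.1572 units


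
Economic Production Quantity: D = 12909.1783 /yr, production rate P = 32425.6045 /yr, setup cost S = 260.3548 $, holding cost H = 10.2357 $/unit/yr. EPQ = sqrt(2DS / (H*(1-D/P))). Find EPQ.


1 - D/P = 1 - 0.3981 = 0.6019
H*(1-D/P) = 6.1607
2DS = 6721933.0689
EPQ = sqrt(1091099.6660) = 1044.5572

1044.5572 units


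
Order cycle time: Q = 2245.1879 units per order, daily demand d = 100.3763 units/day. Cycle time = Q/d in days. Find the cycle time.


Cycle = 2245.1879 / 100.3763 = 22.3677

22.3677 days


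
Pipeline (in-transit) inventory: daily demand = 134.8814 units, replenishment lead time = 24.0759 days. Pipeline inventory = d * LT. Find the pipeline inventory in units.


Pipeline = 134.8814 * 24.0759 = 3247.3911

3247.3911 units


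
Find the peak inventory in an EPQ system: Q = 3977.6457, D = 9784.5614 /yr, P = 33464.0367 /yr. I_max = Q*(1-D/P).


D/P = 0.2924
1 - D/P = 0.7076
I_max = 3977.6457 * 0.7076 = 2814.6205

2814.6205 units
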